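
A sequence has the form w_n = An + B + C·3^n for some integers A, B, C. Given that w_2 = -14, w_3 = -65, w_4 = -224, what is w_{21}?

-31381059539

The three given values yield: 2A + B + 9C = -14; 3A + B + 27C = -65; 4A + B + 81C = -224.
Subtracting the first from the second: A + 18C = -51.
Subtracting the second from the third: A + 54C = -159.
Solving: C = -3, A = 3, then B = 7.
Therefore w_{21} = 63 + 7 + (-3)·10460353203 = -31381059539.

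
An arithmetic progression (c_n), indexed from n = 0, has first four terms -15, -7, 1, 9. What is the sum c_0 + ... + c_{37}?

Common difference d = 8.
c_n = -15 + (n - 0)·8.
c_{37} = 281; S = 38·(-15 + 281)/2 = 5054.

5054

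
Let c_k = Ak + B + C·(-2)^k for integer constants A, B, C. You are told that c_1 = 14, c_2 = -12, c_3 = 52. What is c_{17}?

The three given values yield: A + B - 2C = 14; 2A + B + 4C = -12; 3A + B - 8C = 52.
Subtracting the first from the second: A + 6C = -26.
Subtracting the second from the third: A - 12C = 64.
Solving: C = -5, A = 4, then B = 0.
Hence c_{17} = 4·17 + 0 + (-5)·(-131072) = 655428.

655428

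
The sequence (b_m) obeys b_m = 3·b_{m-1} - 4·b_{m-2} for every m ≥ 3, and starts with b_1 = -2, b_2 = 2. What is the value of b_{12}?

8098

Step forward from the initial values:
b_3 = 14; b_4 = 34; b_5 = 46; b_6 = 2; b_7 = -178; b_8 = -542; b_9 = -914; b_{10} = -574; b_{11} = 1934; b_{12} = 8098.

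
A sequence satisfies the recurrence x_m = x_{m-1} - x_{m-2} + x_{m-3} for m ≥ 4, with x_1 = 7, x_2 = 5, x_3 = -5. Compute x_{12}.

-3

Step forward from the initial values:
x_4 = -3, x_5 = 7, x_6 = 5, x_7 = -5, x_8 = -3, x_9 = 7, x_{10} = 5, x_{11} = -5, x_{12} = -3.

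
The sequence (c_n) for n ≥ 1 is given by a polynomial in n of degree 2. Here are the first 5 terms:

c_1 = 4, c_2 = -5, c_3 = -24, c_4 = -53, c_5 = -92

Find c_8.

-269

1st diffs: -9, -19, -29, -39.
2nd diffs: -10, -10, -10 (constant).
So c_n = -5n^2 + 6n + 3.
Evaluating at n = 8 gives c_8 = -269.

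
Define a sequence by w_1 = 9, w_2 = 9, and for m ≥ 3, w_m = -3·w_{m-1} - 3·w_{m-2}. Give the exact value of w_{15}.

-39366

w_3 = -54; w_4 = 135; w_5 = -243; …; w_{12} = -8748; w_{13} = 6561; w_{14} = 6561; w_{15} = -39366.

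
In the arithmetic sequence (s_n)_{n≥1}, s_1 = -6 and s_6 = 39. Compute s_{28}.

237

Common difference d = (39 - (-6)) / (6 - 1) = 9.
s_n = -6 + (n - 1)·9.
s_{28} = -6 + 27·9 = 237.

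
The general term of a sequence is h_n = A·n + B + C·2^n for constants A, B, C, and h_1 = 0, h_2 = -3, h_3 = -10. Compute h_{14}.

-32751

The three given values yield: A + B + 2C = 0; 2A + B + 4C = -3; 3A + B + 8C = -10.
Subtracting the first from the second: A + 2C = -3.
Subtracting the second from the third: A + 4C = -7.
Solving: C = -2, A = 1, then B = 3.
Hence h_{14} = 1·14 + 3 + (-2)·16384 = -32751.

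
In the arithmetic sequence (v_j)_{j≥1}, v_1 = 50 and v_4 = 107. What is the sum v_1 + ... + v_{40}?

Common difference d = (107 - 50) / (4 - 1) = 19.
v_j = 50 + (j - 1)·19.
v_{40} = 791; S = 40·(50 + 791)/2 = 16820.

16820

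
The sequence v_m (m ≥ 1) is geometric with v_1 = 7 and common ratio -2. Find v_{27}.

469762048

v_m = 7·(-2)^(m-1).
v_{27} = 7·(-2)^26 = 469762048.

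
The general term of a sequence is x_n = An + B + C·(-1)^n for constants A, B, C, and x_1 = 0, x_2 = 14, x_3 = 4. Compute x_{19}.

36

Write the equations: A + B - C = 0; 2A + B + C = 14; 3A + B - C = 4.
Subtracting the first from the second: A + 2C = 14.
Subtracting the second from the third: A - 2C = -10.
Solving: C = 6, A = 2, then B = 4.
Therefore x_{19} = 38 + 4 + 6·(-1) = 36.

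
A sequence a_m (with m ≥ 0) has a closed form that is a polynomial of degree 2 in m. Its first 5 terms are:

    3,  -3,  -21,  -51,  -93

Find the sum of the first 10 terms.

1st diffs: -6, -18, -30, -42.
2nd diffs: -12, -12, -12 (constant).
So a_m = -6m^2 + 3.
Continuing: …, -147, -213, -291, -381, …, a_9 = -483.
Summing m = 0..9 (10 terms) gives -1680.

-1680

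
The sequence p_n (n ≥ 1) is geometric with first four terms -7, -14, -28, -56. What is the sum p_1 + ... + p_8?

Common ratio r = 2.
p_n = (-7)·2^(n-1).
S = (-7)·(2^8 - 1)/(2 - 1) = (-7)·(256 - 1)/(1) = -1785.

-1785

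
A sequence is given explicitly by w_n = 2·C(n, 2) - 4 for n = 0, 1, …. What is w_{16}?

C(16, 2) = 120, so w_{16} = 236.

236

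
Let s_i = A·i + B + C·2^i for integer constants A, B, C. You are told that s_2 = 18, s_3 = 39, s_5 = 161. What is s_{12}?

20488

Write the equations: 2A + B + 4C = 18; 3A + B + 8C = 39; 5A + B + 32C = 161.
Subtracting the first from the second: A + 4C = 21.
Subtracting the second from the third: 2A + 24C = 122.
Solving: C = 5, A = 1, then B = -4.
So s_i = 1·i + (-4) + 5·2^i; at i=12 this is 20488.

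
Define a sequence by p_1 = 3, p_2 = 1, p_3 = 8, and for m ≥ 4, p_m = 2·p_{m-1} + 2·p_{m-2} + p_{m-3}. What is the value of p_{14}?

692673

p_4 = 21; p_5 = 59; p_6 = 168; …; p_{11} = 30523; p_{12} = 86416; p_{13} = 244659; p_{14} = 692673.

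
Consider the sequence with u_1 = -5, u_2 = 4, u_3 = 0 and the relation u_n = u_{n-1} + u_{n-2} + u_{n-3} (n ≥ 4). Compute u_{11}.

Step forward from the initial values:
u_4 = -1  u_5 = 3  u_6 = 2  u_7 = 4  u_8 = 9  u_9 = 15  u_{10} = 28  u_{11} = 52.

52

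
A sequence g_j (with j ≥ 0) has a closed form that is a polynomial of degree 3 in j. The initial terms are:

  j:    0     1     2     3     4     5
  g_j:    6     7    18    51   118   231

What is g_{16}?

1st diffs: 1, 11, 33, 67, 113.
2nd diffs: 10, 22, 34, 46.
3rd diffs: 12, 12, 12 (constant).
So g_j = 2j^3 - j^2 + 6.
Evaluating at j = 16 gives g_{16} = 7942.

7942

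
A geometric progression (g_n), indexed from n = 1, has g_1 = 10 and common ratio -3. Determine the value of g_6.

-2430

g_n = 10·(-3)^(n-1).
g_6 = 10·(-3)^5 = -2430.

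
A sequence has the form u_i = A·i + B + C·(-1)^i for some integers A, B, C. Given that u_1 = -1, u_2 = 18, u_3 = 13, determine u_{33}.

Plug in i = 1, 2, 3: A + B - C = -1; 2A + B + C = 18; 3A + B - C = 13.
Subtracting the first from the second: A + 2C = 19.
Subtracting the second from the third: A - 2C = -5.
Solving: C = 6, A = 7, then B = -2.
Therefore u_{33} = 231 + (-2) + 6·(-1) = 223.

223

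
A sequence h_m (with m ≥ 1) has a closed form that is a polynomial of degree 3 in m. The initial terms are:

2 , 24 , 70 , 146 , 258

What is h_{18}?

7720

1st diffs: 22, 46, 76, 112.
2nd diffs: 24, 30, 36.
3rd diffs: 6, 6 (constant).
Newton forward-difference form: h_m = 2 + 22·C(m-1,1) + 24·C(m-1,2) + 6·C(m-1,3).
At m = 18: m-1 = 17, so h_{18} = 2 + 374 + 3264 + 4080 = 7720.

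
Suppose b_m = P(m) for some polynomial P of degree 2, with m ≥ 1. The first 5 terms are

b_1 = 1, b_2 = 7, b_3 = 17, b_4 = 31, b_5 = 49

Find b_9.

161

1st diffs: 6, 10, 14, 18.
2nd diffs: 4, 4, 4 (constant).
Newton forward-difference form: b_m = 1 + 6·C(m-1,1) + 4·C(m-1,2).
At m = 9: m-1 = 8, so b_9 = 1 + 48 + 112 = 161.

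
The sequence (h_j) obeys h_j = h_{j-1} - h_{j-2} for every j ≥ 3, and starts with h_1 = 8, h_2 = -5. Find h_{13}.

8

Applying the relation repeatedly:
h_3 = -13, h_4 = -8, h_5 = 5, …, h_{10} = -8, h_{11} = 5, h_{12} = 13, h_{13} = 8.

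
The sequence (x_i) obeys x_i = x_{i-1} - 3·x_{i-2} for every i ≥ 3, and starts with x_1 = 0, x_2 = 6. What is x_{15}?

Compute successive terms:
x_3 = 6  x_4 = -12  x_5 = -30  …  x_{12} = 1518  x_{13} = 960  x_{14} = -3594  x_{15} = -6474.

-6474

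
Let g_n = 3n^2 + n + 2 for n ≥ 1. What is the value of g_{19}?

g_{19} = 3·19^2 + 1·19 + 2 = 1104.

1104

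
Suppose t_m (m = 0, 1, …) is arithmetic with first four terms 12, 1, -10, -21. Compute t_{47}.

Common difference d = -11.
t_m = 12 + (m - 0)·(-11).
t_{47} = 12 + 47·(-11) = -505.

-505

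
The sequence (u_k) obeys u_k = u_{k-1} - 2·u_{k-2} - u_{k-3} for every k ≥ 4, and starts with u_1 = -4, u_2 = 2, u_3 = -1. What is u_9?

-10

Iterate the recurrence:
u_4 = -1  u_5 = -1  u_6 = 2  u_7 = 5  u_8 = 2  u_9 = -10.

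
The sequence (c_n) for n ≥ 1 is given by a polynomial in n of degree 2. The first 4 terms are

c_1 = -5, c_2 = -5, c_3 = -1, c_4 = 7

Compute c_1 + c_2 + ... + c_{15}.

1st diffs: 0, 4, 8.
2nd diffs: 4, 4 (constant).
Newton forward-difference form: c_n = -5 + 4·C(n-1,2).
Continuing: …, 19, 35, 55, 79, …, c_{15} = 359.
Summing n = 1..15 (15 terms) gives 1745.

1745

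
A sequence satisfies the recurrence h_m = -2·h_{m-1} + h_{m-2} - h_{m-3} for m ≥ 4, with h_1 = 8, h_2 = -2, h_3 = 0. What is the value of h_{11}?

5878

Step forward from the initial values:
h_4 = -10;  h_5 = 22;  h_6 = -54;  h_7 = 140;  h_8 = -356;  h_9 = 906;  h_{10} = -2308;  h_{11} = 5878.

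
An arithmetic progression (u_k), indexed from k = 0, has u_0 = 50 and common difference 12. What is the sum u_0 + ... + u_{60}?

25010

u_k = 50 + (k - 0)·12.
u_{60} = 770; S = 61·(50 + 770)/2 = 25010.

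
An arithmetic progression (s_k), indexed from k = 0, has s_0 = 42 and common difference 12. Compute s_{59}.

750

s_k = 42 + (k - 0)·12.
s_{59} = 42 + 59·12 = 750.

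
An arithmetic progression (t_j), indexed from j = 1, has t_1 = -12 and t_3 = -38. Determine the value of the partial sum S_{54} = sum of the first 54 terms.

-19251

Common difference d = (-38 - (-12)) / (3 - 1) = -13.
t_j = -12 + (j - 1)·(-13).
t_{54} = -701; S = 54·(-12 + (-701))/2 = -19251.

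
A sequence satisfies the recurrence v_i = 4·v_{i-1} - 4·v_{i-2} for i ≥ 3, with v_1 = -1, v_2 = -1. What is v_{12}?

9216

Applying the relation repeatedly:
v_3 = 0;  v_4 = 4;  v_5 = 16;  v_6 = 48;  v_7 = 128;  v_8 = 320;  v_9 = 768;  v_{10} = 1792;  v_{11} = 4096;  v_{12} = 9216.
(Characteristic roots are 2 and 2.)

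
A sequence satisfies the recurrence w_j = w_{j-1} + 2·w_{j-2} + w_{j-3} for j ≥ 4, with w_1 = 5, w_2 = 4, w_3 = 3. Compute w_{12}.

Iterate the recurrence:
w_4 = 16; w_5 = 26; w_6 = 61; w_7 = 129; w_8 = 277; w_9 = 596; w_{10} = 1279; w_{11} = 2748; w_{12} = 5902.

5902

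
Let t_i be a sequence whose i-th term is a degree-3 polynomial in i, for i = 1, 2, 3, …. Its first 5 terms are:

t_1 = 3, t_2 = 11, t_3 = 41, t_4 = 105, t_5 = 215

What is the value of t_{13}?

4191

1st diffs: 8, 30, 64, 110.
2nd diffs: 22, 34, 46.
3rd diffs: 12, 12 (constant).
So t_i = 2i^3 - i^2 - 3i + 5.
Evaluating at i = 13 gives t_{13} = 4191.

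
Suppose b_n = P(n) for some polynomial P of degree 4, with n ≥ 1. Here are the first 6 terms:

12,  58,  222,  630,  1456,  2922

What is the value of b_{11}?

1st diffs: 46, 164, 408, 826, 1466.
2nd diffs: 118, 244, 418, 640.
3rd diffs: 126, 174, 222.
4th diffs: 48, 48 (constant).
Newton forward-difference form: b_n = 12 + 46·C(n-1,1) + 118·C(n-1,2) + 126·C(n-1,3) + 48·C(n-1,4).
At n = 11: n-1 = 10, so b_{11} = 12 + 460 + 5310 + 15120 + 10080 = 30982.

30982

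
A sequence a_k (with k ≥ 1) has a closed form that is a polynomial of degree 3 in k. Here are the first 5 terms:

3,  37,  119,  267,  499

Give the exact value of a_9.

1st diffs: 34, 82, 148, 232.
2nd diffs: 48, 66, 84.
3rd diffs: 18, 18 (constant).
So a_k = 3k^3 + 6k^2 - 5k - 1.
Evaluating at k = 9 gives a_9 = 2627.

2627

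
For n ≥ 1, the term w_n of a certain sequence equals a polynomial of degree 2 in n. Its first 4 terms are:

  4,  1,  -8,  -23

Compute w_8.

1st diffs: -3, -9, -15.
2nd diffs: -6, -6 (constant).
So w_n = -3n^2 + 6n + 1.
Evaluating at n = 8 gives w_8 = -143.

-143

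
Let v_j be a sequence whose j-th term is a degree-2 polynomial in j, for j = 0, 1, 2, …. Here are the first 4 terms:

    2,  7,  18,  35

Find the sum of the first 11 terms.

1287

1st diffs: 5, 11, 17.
2nd diffs: 6, 6 (constant).
So v_j = 3j^2 + 2j + 2.
Continuing: …, 58, 87, 122, 163, …, v_{10} = 322.
Summing j = 0..10 (11 terms) gives 1287.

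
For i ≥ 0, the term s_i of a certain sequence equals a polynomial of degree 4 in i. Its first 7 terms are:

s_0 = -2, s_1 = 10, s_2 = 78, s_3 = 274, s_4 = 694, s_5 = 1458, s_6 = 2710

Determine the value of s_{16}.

90910

1st diffs: 12, 68, 196, 420, 764, 1252.
2nd diffs: 56, 128, 224, 344, 488.
3rd diffs: 72, 96, 120, 144.
4th diffs: 24, 24, 24 (constant).
So s_i = i^4 + 6i^3 + 3i^2 + 2i - 2.
Evaluating at i = 16 gives s_{16} = 90910.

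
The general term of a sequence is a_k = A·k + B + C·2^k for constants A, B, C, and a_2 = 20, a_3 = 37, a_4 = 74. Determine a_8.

At k = 2, 3, 4: 2A + B + 4C = 20; 3A + B + 8C = 37; 4A + B + 16C = 74.
Subtracting the first from the second: A + 4C = 17.
Subtracting the second from the third: A + 8C = 37.
Solving: C = 5, A = -3, then B = 6.
So a_k = -3·k + 6 + 5·2^k; at k=8 this is 1262.

1262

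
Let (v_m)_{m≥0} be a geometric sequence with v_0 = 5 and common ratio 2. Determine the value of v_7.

640

v_m = 5·2^(m-0).
v_7 = 5·2^7 = 640.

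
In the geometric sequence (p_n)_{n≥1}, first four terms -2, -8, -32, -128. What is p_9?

-131072

Common ratio r = 4.
p_n = (-2)·4^(n-1).
p_9 = (-2)·4^8 = -131072.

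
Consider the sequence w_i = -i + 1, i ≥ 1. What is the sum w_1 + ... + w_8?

Over i = 1..8: Σi = 36.
Total = (-1)·36 + (1)·8 = -28.

-28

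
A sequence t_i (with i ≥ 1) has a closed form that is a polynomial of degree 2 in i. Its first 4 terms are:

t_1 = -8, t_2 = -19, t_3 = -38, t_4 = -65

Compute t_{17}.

1st diffs: -11, -19, -27.
2nd diffs: -8, -8 (constant).
Newton forward-difference form: t_i = -8 + (-11)·C(i-1,1) + (-8)·C(i-1,2).
At i = 17: i-1 = 16, so t_{17} = -8 - 176 - 960 = -1144.

-1144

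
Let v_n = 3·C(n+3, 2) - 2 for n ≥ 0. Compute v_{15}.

457

C(18, 2) = 153, so v_{15} = 457.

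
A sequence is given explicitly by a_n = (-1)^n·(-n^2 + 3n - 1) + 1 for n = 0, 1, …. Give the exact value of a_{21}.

(-1)^21 = -1; -n^2 + 3n - 1 at n=21 is -379; so a_{21} = 380.

380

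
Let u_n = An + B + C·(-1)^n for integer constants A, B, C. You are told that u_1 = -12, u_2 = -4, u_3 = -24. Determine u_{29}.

At n = 1, 2, 3: A + B - C = -12; 2A + B + C = -4; 3A + B - C = -24.
Subtracting the first from the second: A + 2C = 8.
Subtracting the second from the third: A - 2C = -20.
Solving: C = 7, A = -6, then B = 1.
Hence u_{29} = -6·29 + 1 + 7·(-1) = -180.

-180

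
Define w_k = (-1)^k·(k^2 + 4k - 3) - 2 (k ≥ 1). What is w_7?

(-1)^7 = -1; k^2 + 4k - 3 at k=7 is 74; so w_7 = -76.

-76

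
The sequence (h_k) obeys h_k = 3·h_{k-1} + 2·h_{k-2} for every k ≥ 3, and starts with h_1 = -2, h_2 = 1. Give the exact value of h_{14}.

-442961

h_3 = -1  h_4 = -1  h_5 = -5  …  h_{11} = -9805  h_{12} = -34921  h_{13} = -124373  h_{14} = -442961.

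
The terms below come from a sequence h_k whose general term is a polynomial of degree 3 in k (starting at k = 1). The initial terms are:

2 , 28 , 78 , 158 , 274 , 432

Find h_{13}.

3218

1st diffs: 26, 50, 80, 116, 158.
2nd diffs: 24, 30, 36, 42.
3rd diffs: 6, 6, 6 (constant).
Newton forward-difference form: h_k = 2 + 26·C(k-1,1) + 24·C(k-1,2) + 6·C(k-1,3).
At k = 13: k-1 = 12, so h_{13} = 2 + 312 + 1584 + 1320 = 3218.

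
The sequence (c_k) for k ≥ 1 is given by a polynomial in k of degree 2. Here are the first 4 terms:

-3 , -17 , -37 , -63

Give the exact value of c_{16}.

1st diffs: -14, -20, -26.
2nd diffs: -6, -6 (constant).
Newton forward-difference form: c_k = -3 + (-14)·C(k-1,1) + (-6)·C(k-1,2).
At k = 16: k-1 = 15, so c_{16} = -3 - 210 - 630 = -843.

-843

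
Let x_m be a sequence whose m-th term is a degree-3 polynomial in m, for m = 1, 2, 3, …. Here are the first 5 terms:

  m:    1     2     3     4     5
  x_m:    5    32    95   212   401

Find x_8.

1st diffs: 27, 63, 117, 189.
2nd diffs: 36, 54, 72.
3rd diffs: 18, 18 (constant).
Newton forward-difference form: x_m = 5 + 27·C(m-1,1) + 36·C(m-1,2) + 18·C(m-1,3).
At m = 8: m-1 = 7, so x_8 = 5 + 189 + 756 + 630 = 1580.

1580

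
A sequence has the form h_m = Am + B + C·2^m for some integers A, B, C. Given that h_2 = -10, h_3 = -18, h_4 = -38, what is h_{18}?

-786366

Plug in m = 2, 3, 4: 2A + B + 4C = -10; 3A + B + 8C = -18; 4A + B + 16C = -38.
Subtracting the first from the second: A + 4C = -8.
Subtracting the second from the third: A + 8C = -20.
Solving: C = -3, A = 4, then B = -6.
So h_m = 4·m + (-6) + (-3)·2^m; at m=18 this is -786366.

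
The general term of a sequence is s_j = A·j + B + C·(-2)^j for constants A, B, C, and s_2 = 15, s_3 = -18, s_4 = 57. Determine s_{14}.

At j = 2, 3, 4: 2A + B + 4C = 15; 3A + B - 8C = -18; 4A + B + 16C = 57.
Subtracting the first from the second: A - 12C = -33.
Subtracting the second from the third: A + 24C = 75.
Solving: C = 3, A = 3, then B = -3.
Therefore s_{14} = 42 + (-3) + 3·16384 = 49191.

49191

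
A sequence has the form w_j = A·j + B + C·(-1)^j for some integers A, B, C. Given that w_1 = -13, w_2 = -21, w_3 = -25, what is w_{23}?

-145

Write the equations: A + B - C = -13; 2A + B + C = -21; 3A + B - C = -25.
Subtracting the first from the second: A + 2C = -8.
Subtracting the second from the third: A - 2C = -4.
Solving: C = -1, A = -6, then B = -8.
Hence w_{23} = -6·23 + (-8) + (-1)·(-1) = -145.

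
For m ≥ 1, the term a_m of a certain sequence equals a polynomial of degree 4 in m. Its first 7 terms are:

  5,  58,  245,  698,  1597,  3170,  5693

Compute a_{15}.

1st diffs: 53, 187, 453, 899, 1573, 2523.
2nd diffs: 134, 266, 446, 674, 950.
3rd diffs: 132, 180, 228, 276.
4th diffs: 48, 48, 48 (constant).
So a_m = 2m^4 + 2m^3 + 5m^2 - 6m + 2.
Evaluating at m = 15 gives a_{15} = 109037.

109037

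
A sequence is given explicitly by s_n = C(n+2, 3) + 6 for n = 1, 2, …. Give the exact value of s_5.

41

C(7, 3) = 35, so s_5 = 41.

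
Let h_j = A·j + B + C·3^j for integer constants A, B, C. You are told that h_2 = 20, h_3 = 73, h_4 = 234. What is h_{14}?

The three given values yield: 2A + B + 9C = 20; 3A + B + 27C = 73; 4A + B + 81C = 234.
Subtracting the first from the second: A + 18C = 53.
Subtracting the second from the third: A + 54C = 161.
Solving: C = 3, A = -1, then B = -5.
Hence h_{14} = -1·14 + (-5) + 3·4782969 = 14348888.

14348888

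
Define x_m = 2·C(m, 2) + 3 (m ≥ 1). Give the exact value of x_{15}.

213

C(15, 2) = 105, so x_{15} = 213.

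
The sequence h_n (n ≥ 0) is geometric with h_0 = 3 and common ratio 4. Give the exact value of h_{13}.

h_n = 3·4^(n-0).
h_{13} = 3·4^13 = 201326592.

201326592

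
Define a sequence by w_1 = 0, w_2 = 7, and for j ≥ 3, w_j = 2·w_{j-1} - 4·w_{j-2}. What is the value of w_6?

-112

Step forward from the initial values:
w_3 = 14, w_4 = 0, w_5 = -56, w_6 = -112.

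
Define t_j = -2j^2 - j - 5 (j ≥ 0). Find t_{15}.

-470

t_{15} = -2·15^2 - 1·15 - 5 = -470.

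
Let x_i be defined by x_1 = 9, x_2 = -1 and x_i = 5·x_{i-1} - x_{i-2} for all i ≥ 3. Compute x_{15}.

-2110447694

Iterate the recurrence:
x_3 = -14; x_4 = -69; x_5 = -331; …; x_{12} = -19187474; x_{13} = -91932711; x_{14} = -440476081; x_{15} = -2110447694.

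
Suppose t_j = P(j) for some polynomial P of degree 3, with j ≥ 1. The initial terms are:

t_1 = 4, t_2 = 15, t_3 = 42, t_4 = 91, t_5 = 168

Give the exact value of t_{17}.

1st diffs: 11, 27, 49, 77.
2nd diffs: 16, 22, 28.
3rd diffs: 6, 6 (constant).
Newton forward-difference form: t_j = 4 + 11·C(j-1,1) + 16·C(j-1,2) + 6·C(j-1,3).
At j = 17: j-1 = 16, so t_{17} = 4 + 176 + 1920 + 3360 = 5460.

5460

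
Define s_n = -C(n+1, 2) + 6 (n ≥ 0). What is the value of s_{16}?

-130

C(17, 2) = 136, so s_{16} = -130.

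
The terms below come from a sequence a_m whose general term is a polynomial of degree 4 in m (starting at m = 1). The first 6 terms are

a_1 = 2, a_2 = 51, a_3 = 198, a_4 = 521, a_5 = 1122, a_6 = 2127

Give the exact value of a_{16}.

1st diffs: 49, 147, 323, 601, 1005.
2nd diffs: 98, 176, 278, 404.
3rd diffs: 78, 102, 126.
4th diffs: 24, 24 (constant).
Newton forward-difference form: a_m = 2 + 49·C(m-1,1) + 98·C(m-1,2) + 78·C(m-1,3) + 24·C(m-1,4).
At m = 16: m-1 = 15, so a_{16} = 2 + 735 + 10290 + 35490 + 32760 = 79277.

79277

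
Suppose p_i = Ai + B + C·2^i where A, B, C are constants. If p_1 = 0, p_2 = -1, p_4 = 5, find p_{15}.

At i = 1, 2, 4: A + B + 2C = 0; 2A + B + 4C = -1; 4A + B + 16C = 5.
Subtracting the first from the second: A + 2C = -1.
Subtracting the second from the third: 2A + 12C = 6.
Solving: C = 1, A = -3, then B = 1.
So p_i = -3·i + 1 + 1·2^i; at i=15 this is 32724.

32724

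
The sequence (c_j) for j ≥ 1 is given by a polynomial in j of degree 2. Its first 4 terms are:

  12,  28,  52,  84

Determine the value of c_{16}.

1st diffs: 16, 24, 32.
2nd diffs: 8, 8 (constant).
Newton forward-difference form: c_j = 12 + 16·C(j-1,1) + 8·C(j-1,2).
At j = 16: j-1 = 15, so c_{16} = 12 + 240 + 840 = 1092.

1092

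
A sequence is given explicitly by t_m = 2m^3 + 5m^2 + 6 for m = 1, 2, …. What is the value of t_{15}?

t_{15} = 2·15^3 + 5·15^2 + 6 = 7881.

7881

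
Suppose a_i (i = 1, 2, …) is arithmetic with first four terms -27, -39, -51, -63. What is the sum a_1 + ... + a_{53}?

Common difference d = -12.
a_i = -27 + (i - 1)·(-12).
a_{53} = -651; S = 53·(-27 + (-651))/2 = -17967.

-17967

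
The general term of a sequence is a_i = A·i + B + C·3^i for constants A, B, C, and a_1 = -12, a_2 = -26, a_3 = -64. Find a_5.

At i = 1, 2, 3: A + B + 3C = -12; 2A + B + 9C = -26; 3A + B + 27C = -64.
Subtracting the first from the second: A + 6C = -14.
Subtracting the second from the third: A + 18C = -38.
Solving: C = -2, A = -2, then B = -4.
Hence a_5 = -2·5 + (-4) + (-2)·243 = -500.

-500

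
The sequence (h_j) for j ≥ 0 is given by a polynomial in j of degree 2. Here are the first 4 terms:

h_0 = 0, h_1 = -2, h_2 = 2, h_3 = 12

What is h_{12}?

372

1st diffs: -2, 4, 10.
2nd diffs: 6, 6 (constant).
Newton forward-difference form: h_j = (-2)·C(j,1) + 6·C(j,2).
At j = 12: j = 12, so h_{12} = -24 + 396 = 372.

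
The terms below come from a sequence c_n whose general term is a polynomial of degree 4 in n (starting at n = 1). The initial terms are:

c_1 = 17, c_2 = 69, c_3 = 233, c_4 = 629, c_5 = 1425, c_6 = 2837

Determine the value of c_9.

1st diffs: 52, 164, 396, 796, 1412.
2nd diffs: 112, 232, 400, 616.
3rd diffs: 120, 168, 216.
4th diffs: 48, 48 (constant).
Newton forward-difference form: c_n = 17 + 52·C(n-1,1) + 112·C(n-1,2) + 120·C(n-1,3) + 48·C(n-1,4).
At n = 9: n-1 = 8, so c_9 = 17 + 416 + 3136 + 6720 + 3360 = 13649.

13649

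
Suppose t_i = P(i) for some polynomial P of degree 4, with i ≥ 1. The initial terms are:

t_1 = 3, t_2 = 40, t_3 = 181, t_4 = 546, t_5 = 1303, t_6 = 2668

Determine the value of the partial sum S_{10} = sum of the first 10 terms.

1st diffs: 37, 141, 365, 757, 1365.
2nd diffs: 104, 224, 392, 608.
3rd diffs: 120, 168, 216.
4th diffs: 48, 48 (constant).
Newton forward-difference form: t_i = 3 + 37·C(i-1,1) + 104·C(i-1,2) + 120·C(i-1,3) + 48·C(i-1,4).
Continuing: 4905, 8326, 13291, 20208.
Summing i = 1..10 (10 terms) gives 51471.

51471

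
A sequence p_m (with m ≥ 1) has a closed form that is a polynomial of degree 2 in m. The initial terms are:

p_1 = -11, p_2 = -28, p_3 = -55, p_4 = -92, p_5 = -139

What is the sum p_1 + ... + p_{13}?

1st diffs: -17, -27, -37, -47.
2nd diffs: -10, -10, -10 (constant).
Newton forward-difference form: p_m = -11 + (-17)·C(m-1,1) + (-10)·C(m-1,2).
Continuing: …, -196, -263, -340, -427, …, p_{13} = -875.
Summing m = 1..13 (13 terms) gives -4329.

-4329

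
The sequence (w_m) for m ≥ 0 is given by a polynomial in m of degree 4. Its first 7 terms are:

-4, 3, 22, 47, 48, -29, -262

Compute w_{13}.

-17853

1st diffs: 7, 19, 25, 1, -77, -233.
2nd diffs: 12, 6, -24, -78, -156.
3rd diffs: -6, -30, -54, -78.
4th diffs: -24, -24, -24 (constant).
Newton forward-difference form: w_m = -4 + 7·C(m,1) + 12·C(m,2) + (-6)·C(m,3) + (-24)·C(m,4).
At m = 13: m = 13, so w_{13} = -4 + 91 + 936 - 1716 - 17160 = -17853.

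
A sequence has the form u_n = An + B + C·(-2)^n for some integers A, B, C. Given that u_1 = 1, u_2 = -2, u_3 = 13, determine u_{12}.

-4064

Plug in n = 1, 2, 3: A + B - 2C = 1; 2A + B + 4C = -2; 3A + B - 8C = 13.
Subtracting the first from the second: A + 6C = -3.
Subtracting the second from the third: A - 12C = 15.
Solving: C = -1, A = 3, then B = -4.
Therefore u_{12} = 36 + (-4) + (-1)·4096 = -4064.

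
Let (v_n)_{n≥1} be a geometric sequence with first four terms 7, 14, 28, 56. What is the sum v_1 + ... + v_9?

Common ratio r = 2.
v_n = 7·2^(n-1).
S = 7·(2^9 - 1)/(2 - 1) = 7·(512 - 1)/(1) = 3577.

3577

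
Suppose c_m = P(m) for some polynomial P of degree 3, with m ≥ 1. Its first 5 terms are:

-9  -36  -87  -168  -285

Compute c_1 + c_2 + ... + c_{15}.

1st diffs: -27, -51, -81, -117.
2nd diffs: -24, -30, -36.
3rd diffs: -6, -6 (constant).
So c_m = -m^3 - 6m^2 - 2m.
Continuing: …, -444, -651, -912, -1233, …, c_{15} = -4755.
Summing m = 1..15 (15 terms) gives -22080.

-22080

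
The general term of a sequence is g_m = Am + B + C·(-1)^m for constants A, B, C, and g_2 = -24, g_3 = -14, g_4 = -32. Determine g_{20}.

-96

At m = 2, 3, 4: 2A + B + C = -24; 3A + B - C = -14; 4A + B + C = -32.
Subtracting the first from the second: A - 2C = 10.
Subtracting the second from the third: A + 2C = -18.
Solving: C = -7, A = -4, then B = -9.
So g_m = -4·m + (-9) + (-7)·(-1)^m; at m=20 this is -96.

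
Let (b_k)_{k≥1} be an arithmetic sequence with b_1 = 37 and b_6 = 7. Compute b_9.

-11

Common difference d = (7 - 37) / (6 - 1) = -6.
b_k = 37 + (k - 1)·(-6).
b_9 = 37 + 8·(-6) = -11.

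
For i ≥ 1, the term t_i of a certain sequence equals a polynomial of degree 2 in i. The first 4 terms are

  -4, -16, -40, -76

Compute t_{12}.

1st diffs: -12, -24, -36.
2nd diffs: -12, -12 (constant).
Newton forward-difference form: t_i = -4 + (-12)·C(i-1,1) + (-12)·C(i-1,2).
At i = 12: i-1 = 11, so t_{12} = -4 - 132 - 660 = -796.

-796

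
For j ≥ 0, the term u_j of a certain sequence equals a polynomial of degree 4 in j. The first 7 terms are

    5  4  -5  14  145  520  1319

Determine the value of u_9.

8780

1st diffs: -1, -9, 19, 131, 375, 799.
2nd diffs: -8, 28, 112, 244, 424.
3rd diffs: 36, 84, 132, 180.
4th diffs: 48, 48, 48 (constant).
So u_j = 2j^4 - 6j^3 + 3j + 5.
Evaluating at j = 9 gives u_9 = 8780.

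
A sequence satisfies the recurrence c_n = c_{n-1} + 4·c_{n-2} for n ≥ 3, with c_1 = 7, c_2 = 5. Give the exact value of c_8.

2725

Step forward from the initial values:
c_3 = 33  c_4 = 53  c_5 = 185  c_6 = 397  c_7 = 1137  c_8 = 2725.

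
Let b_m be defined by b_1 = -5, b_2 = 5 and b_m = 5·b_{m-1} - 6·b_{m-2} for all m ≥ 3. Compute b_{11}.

b_3 = 55  b_4 = 245  b_5 = 895  b_6 = 3005  b_7 = 9655  b_8 = 30245  b_9 = 93295  b_{10} = 285005  b_{11} = 865255.
(Characteristic roots are 3 and 2.)

865255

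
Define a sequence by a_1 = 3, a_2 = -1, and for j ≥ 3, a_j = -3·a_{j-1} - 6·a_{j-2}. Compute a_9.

81

Applying the relation repeatedly:
a_3 = -15, a_4 = 51, a_5 = -63, a_6 = -117, a_7 = 729, a_8 = -1485, a_9 = 81.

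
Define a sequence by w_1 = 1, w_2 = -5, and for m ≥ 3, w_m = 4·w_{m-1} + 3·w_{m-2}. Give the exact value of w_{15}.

-1795219793

w_3 = -17; w_4 = -83; w_5 = -383; …; w_{12} = -17903987; w_{13} = -83177471; w_{14} = -386421845; w_{15} = -1795219793.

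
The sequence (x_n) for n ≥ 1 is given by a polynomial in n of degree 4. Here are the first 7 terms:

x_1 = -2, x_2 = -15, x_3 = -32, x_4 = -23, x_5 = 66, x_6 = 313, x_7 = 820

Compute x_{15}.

1st diffs: -13, -17, 9, 89, 247, 507.
2nd diffs: -4, 26, 80, 158, 260.
3rd diffs: 30, 54, 78, 102.
4th diffs: 24, 24, 24 (constant).
Newton forward-difference form: x_n = -2 + (-13)·C(n-1,1) + (-4)·C(n-1,2) + 30·C(n-1,3) + 24·C(n-1,4).
At n = 15: n-1 = 14, so x_{15} = -2 - 182 - 364 + 10920 + 24024 = 34396.

34396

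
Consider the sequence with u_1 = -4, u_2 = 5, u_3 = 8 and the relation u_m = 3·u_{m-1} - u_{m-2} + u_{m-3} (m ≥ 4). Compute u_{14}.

411755

Compute successive terms:
u_4 = 15, u_5 = 42, u_6 = 119, …, u_{11} = 19388, u_{12} = 53691, u_{13} = 148686, u_{14} = 411755.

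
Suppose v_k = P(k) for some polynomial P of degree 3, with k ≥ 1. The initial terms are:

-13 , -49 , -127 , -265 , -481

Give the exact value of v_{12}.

1st diffs: -36, -78, -138, -216.
2nd diffs: -42, -60, -78.
3rd diffs: -18, -18 (constant).
So v_k = -3k^3 - 3k^2 - 6k - 1.
Evaluating at k = 12 gives v_{12} = -5689.

-5689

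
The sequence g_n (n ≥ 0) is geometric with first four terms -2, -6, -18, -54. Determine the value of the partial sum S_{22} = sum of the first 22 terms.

-31381059608

Common ratio r = 3.
g_n = (-2)·3^(n-0).
S = (-2)·(3^22 - 1)/(3 - 1) = (-2)·(31381059609 - 1)/(2) = -31381059608.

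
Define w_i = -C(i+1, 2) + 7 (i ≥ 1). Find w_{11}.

C(12, 2) = 66, so w_{11} = -59.

-59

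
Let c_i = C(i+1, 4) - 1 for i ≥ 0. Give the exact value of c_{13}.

1000

C(14, 4) = 1001, so c_{13} = 1000.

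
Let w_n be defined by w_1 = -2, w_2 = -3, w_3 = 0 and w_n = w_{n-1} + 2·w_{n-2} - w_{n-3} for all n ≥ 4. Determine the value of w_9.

-29

Compute successive terms:
w_4 = -4;  w_5 = -1;  w_6 = -9;  w_7 = -7;  w_8 = -24;  w_9 = -29.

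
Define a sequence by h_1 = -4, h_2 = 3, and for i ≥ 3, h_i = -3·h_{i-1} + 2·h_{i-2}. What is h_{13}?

Compute successive terms:
h_3 = -17; h_4 = 57; h_5 = -205; …; h_{10} = 117321; h_{11} = -417845; h_{12} = 1488177; h_{13} = -5300221.

-5300221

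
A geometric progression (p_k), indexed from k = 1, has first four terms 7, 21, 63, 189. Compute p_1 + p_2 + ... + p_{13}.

Common ratio r = 3.
p_k = 7·3^(k-1).
S = 7·(3^13 - 1)/(3 - 1) = 7·(1594323 - 1)/(2) = 5580127.

5580127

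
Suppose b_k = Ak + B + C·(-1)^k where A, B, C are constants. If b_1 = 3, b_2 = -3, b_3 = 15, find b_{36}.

201

The three given values yield: A + B - C = 3; 2A + B + C = -3; 3A + B - C = 15.
Subtracting the first from the second: A + 2C = -6.
Subtracting the second from the third: A - 2C = 18.
Solving: C = -6, A = 6, then B = -9.
So b_k = 6·k + (-9) + (-6)·(-1)^k; at k=36 this is 201.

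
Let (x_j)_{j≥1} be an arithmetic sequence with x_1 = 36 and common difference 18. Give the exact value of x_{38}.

702

x_j = 36 + (j - 1)·18.
x_{38} = 36 + 37·18 = 702.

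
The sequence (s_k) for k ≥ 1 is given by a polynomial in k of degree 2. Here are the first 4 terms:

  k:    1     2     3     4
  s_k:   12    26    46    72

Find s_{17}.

1st diffs: 14, 20, 26.
2nd diffs: 6, 6 (constant).
Newton forward-difference form: s_k = 12 + 14·C(k-1,1) + 6·C(k-1,2).
At k = 17: k-1 = 16, so s_{17} = 12 + 224 + 720 = 956.

956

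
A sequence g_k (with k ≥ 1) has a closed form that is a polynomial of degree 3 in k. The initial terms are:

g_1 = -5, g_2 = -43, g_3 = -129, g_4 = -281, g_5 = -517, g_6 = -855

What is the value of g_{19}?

1st diffs: -38, -86, -152, -236, -338.
2nd diffs: -48, -66, -84, -102.
3rd diffs: -18, -18, -18 (constant).
So g_k = -3k^3 - 6k^2 + k + 3.
Evaluating at k = 19 gives g_{19} = -22721.

-22721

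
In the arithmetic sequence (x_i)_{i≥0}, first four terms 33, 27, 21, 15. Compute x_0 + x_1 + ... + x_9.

60

Common difference d = -6.
x_i = 33 + (i - 0)·(-6).
x_9 = -21; S = 10·(33 + (-21))/2 = 60.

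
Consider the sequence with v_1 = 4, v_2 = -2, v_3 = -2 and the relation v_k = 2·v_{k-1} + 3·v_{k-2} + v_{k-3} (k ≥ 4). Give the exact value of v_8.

Compute successive terms:
v_4 = -6, v_5 = -20, v_6 = -60, v_7 = -186, v_8 = -572.

-572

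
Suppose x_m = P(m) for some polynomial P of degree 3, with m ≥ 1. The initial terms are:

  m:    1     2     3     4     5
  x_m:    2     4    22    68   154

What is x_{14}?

4708

1st diffs: 2, 18, 46, 86.
2nd diffs: 16, 28, 40.
3rd diffs: 12, 12 (constant).
So x_m = 2m^3 - 4m^2 + 4.
Evaluating at m = 14 gives x_{14} = 4708.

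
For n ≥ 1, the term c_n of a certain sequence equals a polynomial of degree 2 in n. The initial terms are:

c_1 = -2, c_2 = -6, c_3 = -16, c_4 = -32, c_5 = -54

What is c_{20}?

1st diffs: -4, -10, -16, -22.
2nd diffs: -6, -6, -6 (constant).
So c_n = -3n^2 + 5n - 4.
Evaluating at n = 20 gives c_{20} = -1104.

-1104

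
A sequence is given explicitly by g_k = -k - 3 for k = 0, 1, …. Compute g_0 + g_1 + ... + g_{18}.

-228

Over k = 0..18: Σk = 171.
Total = (-1)·171 + (-3)·19 = -228.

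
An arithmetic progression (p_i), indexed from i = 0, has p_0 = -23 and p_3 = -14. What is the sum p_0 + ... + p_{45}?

Common difference d = (-14 - (-23)) / (3 - 0) = 3.
p_i = -23 + (i - 0)·3.
p_{45} = 112; S = 46·(-23 + 112)/2 = 2047.

2047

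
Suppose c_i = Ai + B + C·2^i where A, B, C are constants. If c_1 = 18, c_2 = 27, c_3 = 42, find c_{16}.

196665

Plug in i = 1, 2, 3: A + B + 2C = 18; 2A + B + 4C = 27; 3A + B + 8C = 42.
Subtracting the first from the second: A + 2C = 9.
Subtracting the second from the third: A + 4C = 15.
Solving: C = 3, A = 3, then B = 9.
So c_i = 3·i + 9 + 3·2^i; at i=16 this is 196665.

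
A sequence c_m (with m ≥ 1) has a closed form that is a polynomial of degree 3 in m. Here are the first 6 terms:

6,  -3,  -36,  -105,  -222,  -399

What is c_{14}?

1st diffs: -9, -33, -69, -117, -177.
2nd diffs: -24, -36, -48, -60.
3rd diffs: -12, -12, -12 (constant).
Newton forward-difference form: c_m = 6 + (-9)·C(m-1,1) + (-24)·C(m-1,2) + (-12)·C(m-1,3).
At m = 14: m-1 = 13, so c_{14} = 6 - 117 - 1872 - 3432 = -5415.

-5415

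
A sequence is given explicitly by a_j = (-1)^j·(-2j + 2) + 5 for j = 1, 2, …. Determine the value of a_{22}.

(-1)^22 = 1; -2j + 2 at j=22 is -42; so a_{22} = -37.

-37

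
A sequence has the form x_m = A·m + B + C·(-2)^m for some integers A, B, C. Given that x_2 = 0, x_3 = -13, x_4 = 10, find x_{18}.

Write the equations: 2A + B + 4C = 0; 3A + B - 8C = -13; 4A + B + 16C = 10.
Subtracting the first from the second: A - 12C = -13.
Subtracting the second from the third: A + 24C = 23.
Solving: C = 1, A = -1, then B = -2.
Hence x_{18} = -1·18 + (-2) + 1·262144 = 262124.

262124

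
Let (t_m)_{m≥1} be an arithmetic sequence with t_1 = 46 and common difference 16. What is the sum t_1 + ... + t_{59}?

30090

t_m = 46 + (m - 1)·16.
t_{59} = 974; S = 59·(46 + 974)/2 = 30090.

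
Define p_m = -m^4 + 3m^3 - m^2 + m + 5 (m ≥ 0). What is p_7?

p_7 = -1·7^4 + 3·7^3 - 1·7^2 + 1·7 + 5 = -1409.

-1409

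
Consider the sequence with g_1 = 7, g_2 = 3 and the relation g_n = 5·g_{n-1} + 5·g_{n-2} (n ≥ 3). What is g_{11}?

63271875

Iterate the recurrence:
g_3 = 50, g_4 = 265, g_5 = 1575, g_6 = 9200, g_7 = 53875, g_8 = 315375, g_9 = 1846250, g_{10} = 10808125, g_{11} = 63271875.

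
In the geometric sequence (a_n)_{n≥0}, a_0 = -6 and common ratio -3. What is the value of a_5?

a_n = (-6)·(-3)^(n-0).
a_5 = (-6)·(-3)^5 = 1458.

1458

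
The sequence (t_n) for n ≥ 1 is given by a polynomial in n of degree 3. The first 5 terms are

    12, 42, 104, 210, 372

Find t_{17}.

11052

1st diffs: 30, 62, 106, 162.
2nd diffs: 32, 44, 56.
3rd diffs: 12, 12 (constant).
Newton forward-difference form: t_n = 12 + 30·C(n-1,1) + 32·C(n-1,2) + 12·C(n-1,3).
At n = 17: n-1 = 16, so t_{17} = 12 + 480 + 3840 + 6720 = 11052.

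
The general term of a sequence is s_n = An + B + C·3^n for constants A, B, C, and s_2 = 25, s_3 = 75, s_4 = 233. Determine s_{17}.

Plug in n = 2, 3, 4: 2A + B + 9C = 25; 3A + B + 27C = 75; 4A + B + 81C = 233.
Subtracting the first from the second: A + 18C = 50.
Subtracting the second from the third: A + 54C = 158.
Solving: C = 3, A = -4, then B = 6.
So s_n = -4·n + 6 + 3·3^n; at n=17 this is 387420427.

387420427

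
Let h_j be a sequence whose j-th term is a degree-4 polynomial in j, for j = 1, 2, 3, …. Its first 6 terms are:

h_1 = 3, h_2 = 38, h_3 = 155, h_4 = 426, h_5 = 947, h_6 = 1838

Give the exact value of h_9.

1st diffs: 35, 117, 271, 521, 891.
2nd diffs: 82, 154, 250, 370.
3rd diffs: 72, 96, 120.
4th diffs: 24, 24 (constant).
So h_j = j^4 + 2j^3 + 4j^2 - 6j + 2.
Evaluating at j = 9 gives h_9 = 8291.

8291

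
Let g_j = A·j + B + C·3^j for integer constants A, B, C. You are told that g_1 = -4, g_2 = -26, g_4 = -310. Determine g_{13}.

-6377260

Write the equations: A + B + 3C = -4; 2A + B + 9C = -26; 4A + B + 81C = -310.
Subtracting the first from the second: A + 6C = -22.
Subtracting the second from the third: 2A + 72C = -284.
Solving: C = -4, A = 2, then B = 6.
Therefore g_{13} = 26 + 6 + (-4)·1594323 = -6377260.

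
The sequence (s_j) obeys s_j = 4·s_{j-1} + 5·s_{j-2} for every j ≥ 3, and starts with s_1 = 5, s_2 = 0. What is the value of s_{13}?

s_3 = 25, s_4 = 100, s_5 = 525, …, s_{10} = 1627600, s_{11} = 8138025, s_{12} = 40690100, s_{13} = 203450525.
(Characteristic roots are 5 and -1.)

203450525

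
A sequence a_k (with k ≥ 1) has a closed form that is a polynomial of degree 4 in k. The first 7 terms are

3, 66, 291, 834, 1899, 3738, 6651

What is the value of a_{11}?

36723

1st diffs: 63, 225, 543, 1065, 1839, 2913.
2nd diffs: 162, 318, 522, 774, 1074.
3rd diffs: 156, 204, 252, 300.
4th diffs: 48, 48, 48 (constant).
So a_k = 2k^4 + 6k^3 - 5k^2 + 6k - 6.
Evaluating at k = 11 gives a_{11} = 36723.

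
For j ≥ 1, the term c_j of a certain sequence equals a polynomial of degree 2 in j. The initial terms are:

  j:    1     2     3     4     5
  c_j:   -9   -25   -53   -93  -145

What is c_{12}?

-845

1st diffs: -16, -28, -40, -52.
2nd diffs: -12, -12, -12 (constant).
So c_j = -6j^2 + 2j - 5.
Evaluating at j = 12 gives c_{12} = -845.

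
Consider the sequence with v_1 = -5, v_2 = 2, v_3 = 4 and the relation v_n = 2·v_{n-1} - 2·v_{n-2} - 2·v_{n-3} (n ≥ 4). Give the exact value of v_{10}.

104

Iterate the recurrence:
v_4 = 14  v_5 = 16  v_6 = -4  v_7 = -68  v_8 = -160  v_9 = -176  v_{10} = 104.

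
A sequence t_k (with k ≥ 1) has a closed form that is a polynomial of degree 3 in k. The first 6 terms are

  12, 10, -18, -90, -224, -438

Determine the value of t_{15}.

1st diffs: -2, -28, -72, -134, -214.
2nd diffs: -26, -44, -62, -80.
3rd diffs: -18, -18, -18 (constant).
Newton forward-difference form: t_k = 12 + (-2)·C(k-1,1) + (-26)·C(k-1,2) + (-18)·C(k-1,3).
At k = 15: k-1 = 14, so t_{15} = 12 - 28 - 2366 - 6552 = -8934.

-8934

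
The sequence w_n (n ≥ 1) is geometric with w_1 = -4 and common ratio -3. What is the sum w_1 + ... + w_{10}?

w_n = (-4)·(-3)^(n-1).
S = (-4)·((-3)^10 - 1)/(-3 - 1) = (-4)·(59049 - 1)/(-4) = 59048.

59048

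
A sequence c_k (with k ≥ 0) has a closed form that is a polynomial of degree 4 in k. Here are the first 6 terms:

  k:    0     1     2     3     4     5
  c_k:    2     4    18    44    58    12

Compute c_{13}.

-16196

1st diffs: 2, 14, 26, 14, -46.
2nd diffs: 12, 12, -12, -60.
3rd diffs: 0, -24, -48.
4th diffs: -24, -24 (constant).
Newton forward-difference form: c_k = 2 + 2·C(k,1) + 12·C(k,2) + (-24)·C(k,4).
At k = 13: k = 13, so c_{13} = 2 + 26 + 936 - 17160 = -16196.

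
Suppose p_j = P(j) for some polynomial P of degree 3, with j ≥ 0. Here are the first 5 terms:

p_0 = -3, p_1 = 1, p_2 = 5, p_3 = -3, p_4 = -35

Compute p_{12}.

-2595

1st diffs: 4, 4, -8, -32.
2nd diffs: 0, -12, -24.
3rd diffs: -12, -12 (constant).
Newton forward-difference form: p_j = -3 + 4·C(j,1) + (-12)·C(j,3).
At j = 12: j = 12, so p_{12} = -3 + 48 - 2640 = -2595.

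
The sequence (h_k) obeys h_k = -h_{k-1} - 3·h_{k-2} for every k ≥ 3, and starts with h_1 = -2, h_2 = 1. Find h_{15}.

Compute successive terms:
h_3 = 5;  h_4 = -8;  h_5 = -7;  …;  h_{12} = 67;  h_{13} = 1358;  h_{14} = -1559;  h_{15} = -2515.

-2515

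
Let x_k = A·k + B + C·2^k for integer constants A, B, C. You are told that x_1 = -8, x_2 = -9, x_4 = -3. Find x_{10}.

The three given values yield: A + B + 2C = -8; 2A + B + 4C = -9; 4A + B + 16C = -3.
Subtracting the first from the second: A + 2C = -1.
Subtracting the second from the third: 2A + 12C = 6.
Solving: C = 1, A = -3, then B = -7.
Therefore x_{10} = -30 + (-7) + 1·1024 = 987.

987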